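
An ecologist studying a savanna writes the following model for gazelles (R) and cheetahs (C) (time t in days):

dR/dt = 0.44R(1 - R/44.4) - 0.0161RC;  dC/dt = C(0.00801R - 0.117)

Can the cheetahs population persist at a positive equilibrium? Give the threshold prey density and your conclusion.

Threshold R = 14.6; K > 14.6, so yes, the predator persists.

The predator equation gives dC/dt > 0 only when R > 0.117/0.00801 = 14.6.
Without the predator, R → K = 44.4. Since 44.4 > 14.6, the predator can invade and persist.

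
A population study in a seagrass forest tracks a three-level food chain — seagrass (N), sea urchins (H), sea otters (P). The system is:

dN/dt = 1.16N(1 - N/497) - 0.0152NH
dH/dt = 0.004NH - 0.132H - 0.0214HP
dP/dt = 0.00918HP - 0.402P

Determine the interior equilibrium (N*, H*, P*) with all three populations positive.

N* ≈ 212, H* ≈ 43.8, P* ≈ 33.4

From dP/dt = 0: 0.00918H* = 0.402, so H* = 43.8.
From dN/dt = 0: 1.16(1 - N*/497) = 0.0152·43.8, giving N* = 497·(1 - 0.574) = 212.
From dH/dt = 0: 0.004·212 - 0.132 = 0.0214P*, so P* = 0.715/0.0214 = 33.4.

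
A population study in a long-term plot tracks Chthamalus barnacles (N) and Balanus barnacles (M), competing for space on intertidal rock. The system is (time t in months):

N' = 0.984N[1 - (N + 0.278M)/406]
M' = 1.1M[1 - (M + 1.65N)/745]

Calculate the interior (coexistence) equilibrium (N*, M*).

Setting both brackets to zero gives the nullclines N + 0.278M = 406 and 1.65N + M = 745.
Substituting M = 745 - 1.65N into the first: N(1 - 0.278·1.65) = 406 - 0.278·745.
So N* = 199/0.541 = 367, and then M* = 745 - 1.65·367 = 139.

N* ≈ 367, M* ≈ 139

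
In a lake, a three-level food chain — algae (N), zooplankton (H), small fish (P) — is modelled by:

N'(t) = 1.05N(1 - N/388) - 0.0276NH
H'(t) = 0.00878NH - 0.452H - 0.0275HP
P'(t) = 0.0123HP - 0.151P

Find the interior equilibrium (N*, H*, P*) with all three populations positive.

N* ≈ 263, H* ≈ 12.3, P* ≈ 67.5

From dP/dt = 0: 0.0123H* = 0.151, so H* = 12.3.
From dN/dt = 0: 1.05(1 - N*/388) = 0.0276·12.3, giving N* = 388·(1 - 0.323) = 263.
From dH/dt = 0: 0.00878·263 - 0.452 = 0.0275P*, so P* = 1.86/0.0275 = 67.5.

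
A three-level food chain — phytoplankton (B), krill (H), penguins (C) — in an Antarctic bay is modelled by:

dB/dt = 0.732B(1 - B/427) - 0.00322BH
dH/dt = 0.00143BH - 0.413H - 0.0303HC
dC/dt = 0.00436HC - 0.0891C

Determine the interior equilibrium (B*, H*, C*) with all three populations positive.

From dC/dt = 0: 0.00436H* = 0.0891, so H* = 20.4.
From dB/dt = 0: 0.732(1 - B*/427) = 0.00322·20.4, giving B* = 427·(1 - 0.0899) = 389.
From dH/dt = 0: 0.00143·389 - 0.413 = 0.0303C*, so C* = 0.143/0.0303 = 4.71.

B* ≈ 389, H* ≈ 20.4, C* ≈ 4.71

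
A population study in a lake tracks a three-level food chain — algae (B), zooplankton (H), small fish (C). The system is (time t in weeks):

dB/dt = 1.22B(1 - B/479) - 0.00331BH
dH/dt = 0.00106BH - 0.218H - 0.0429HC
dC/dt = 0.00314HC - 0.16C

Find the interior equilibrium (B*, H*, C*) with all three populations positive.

B* ≈ 413, H* ≈ 51, C* ≈ 5.12

From dC/dt = 0: 0.00314H* = 0.16, so H* = 51.
From dB/dt = 0: 1.22(1 - B*/479) = 0.00331·51, giving B* = 479·(1 - 0.138) = 413.
From dH/dt = 0: 0.00106·413 - 0.218 = 0.0429C*, so C* = 0.22/0.0429 = 5.12.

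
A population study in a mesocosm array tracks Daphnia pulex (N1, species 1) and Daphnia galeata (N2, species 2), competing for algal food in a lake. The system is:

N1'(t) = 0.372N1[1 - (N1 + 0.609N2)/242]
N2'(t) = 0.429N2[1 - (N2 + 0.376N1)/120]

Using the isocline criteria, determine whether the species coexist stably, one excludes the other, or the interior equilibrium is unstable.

Compare the nullcline intercepts: K1/α12 = 242/0.609 = 397 > K2 = 120; K2/α21 = 120/0.376 = 319 > K1 = 242.
Since both inequalities hold, each species can invade when rare, so the interior equilibrium is stable.

stable coexistence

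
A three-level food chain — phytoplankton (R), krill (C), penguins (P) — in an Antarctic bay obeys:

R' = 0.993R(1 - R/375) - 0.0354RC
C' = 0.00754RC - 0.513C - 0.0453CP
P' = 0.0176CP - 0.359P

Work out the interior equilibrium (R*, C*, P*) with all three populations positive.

From dP/dt = 0: 0.0176C* = 0.359, so C* = 20.4.
From dR/dt = 0: 0.993(1 - R*/375) = 0.0354·20.4, giving R* = 375·(1 - 0.727) = 102.
From dC/dt = 0: 0.00754·102 - 0.513 = 0.0453P*, so P* = 0.258/0.0453 = 5.7.

R* ≈ 102, C* ≈ 20.4, P* ≈ 5.7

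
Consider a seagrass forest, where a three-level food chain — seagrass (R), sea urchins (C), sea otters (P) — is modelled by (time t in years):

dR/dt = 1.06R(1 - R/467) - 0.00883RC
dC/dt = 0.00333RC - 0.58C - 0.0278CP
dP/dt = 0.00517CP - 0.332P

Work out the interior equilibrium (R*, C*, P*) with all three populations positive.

From dP/dt = 0: 0.00517C* = 0.332, so C* = 64.2.
From dR/dt = 0: 1.06(1 - R*/467) = 0.00883·64.2, giving R* = 467·(1 - 0.535) = 217.
From dC/dt = 0: 0.00333·217 - 0.58 = 0.0278P*, so P* = 0.143/0.0278 = 5.15.

R* ≈ 217, C* ≈ 64.2, P* ≈ 5.15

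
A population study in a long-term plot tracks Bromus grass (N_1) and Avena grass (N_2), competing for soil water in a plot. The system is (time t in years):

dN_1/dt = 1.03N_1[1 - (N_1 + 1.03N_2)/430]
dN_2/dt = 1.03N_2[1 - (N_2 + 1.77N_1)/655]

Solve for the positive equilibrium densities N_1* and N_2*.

N_1* ≈ 297, N_2* ≈ 129

Setting both brackets to zero gives the nullclines N_1 + 1.03N_2 = 430 and 1.77N_1 + N_2 = 655.
Substituting N_2 = 655 - 1.77N_1 into the first: N_1(1 - 1.03·1.77) = 430 - 1.03·655.
So N_1* = -245/-0.823 = 297, and then N_2* = 655 - 1.77·297 = 129.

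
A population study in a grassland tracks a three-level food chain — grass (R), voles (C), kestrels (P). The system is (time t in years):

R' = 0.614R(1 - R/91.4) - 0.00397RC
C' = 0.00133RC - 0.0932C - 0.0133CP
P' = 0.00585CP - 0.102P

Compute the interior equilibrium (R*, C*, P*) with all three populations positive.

R* ≈ 81.1, C* ≈ 17.4, P* ≈ 1.1

From dP/dt = 0: 0.00585C* = 0.102, so C* = 17.4.
From dR/dt = 0: 0.614(1 - R*/91.4) = 0.00397·17.4, giving R* = 91.4·(1 - 0.113) = 81.1.
From dC/dt = 0: 0.00133·81.1 - 0.0932 = 0.0133P*, so P* = 0.0147/0.0133 = 1.1.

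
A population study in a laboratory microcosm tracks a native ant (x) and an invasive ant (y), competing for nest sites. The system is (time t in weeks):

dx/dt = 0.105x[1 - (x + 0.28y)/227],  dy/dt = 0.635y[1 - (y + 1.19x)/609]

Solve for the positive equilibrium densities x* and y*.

Setting both brackets to zero gives the nullclines x + 0.28y = 227 and 1.19x + y = 609.
Substituting y = 609 - 1.19x into the first: x(1 - 0.28·1.19) = 227 - 0.28·609.
So x* = 56.5/0.667 = 84.7, and then y* = 609 - 1.19·84.7 = 508.

x* ≈ 84.7, y* ≈ 508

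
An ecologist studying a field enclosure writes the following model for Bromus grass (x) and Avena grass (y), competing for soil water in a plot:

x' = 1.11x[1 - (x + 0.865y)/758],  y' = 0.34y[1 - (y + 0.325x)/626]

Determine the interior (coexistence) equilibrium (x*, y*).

Setting both brackets to zero gives the nullclines x + 0.865y = 758 and 0.325x + y = 626.
Substituting y = 626 - 0.325x into the first: x(1 - 0.865·0.325) = 758 - 0.865·626.
So x* = 217/0.719 = 301, and then y* = 626 - 0.325·301 = 528.

x* ≈ 301, y* ≈ 528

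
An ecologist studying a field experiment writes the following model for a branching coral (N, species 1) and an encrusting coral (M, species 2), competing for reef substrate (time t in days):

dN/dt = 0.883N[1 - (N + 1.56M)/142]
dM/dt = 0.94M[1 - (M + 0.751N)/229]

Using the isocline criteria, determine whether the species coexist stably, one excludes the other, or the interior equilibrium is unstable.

Compare the nullcline intercepts: K1/α12 = 142/1.56 = 91 < K2 = 229; K2/α21 = 229/0.751 = 305 > K1 = 142.
Since the inequalities point opposite ways, species 2 can invade but species 1 cannot.

species 2 excludes species 1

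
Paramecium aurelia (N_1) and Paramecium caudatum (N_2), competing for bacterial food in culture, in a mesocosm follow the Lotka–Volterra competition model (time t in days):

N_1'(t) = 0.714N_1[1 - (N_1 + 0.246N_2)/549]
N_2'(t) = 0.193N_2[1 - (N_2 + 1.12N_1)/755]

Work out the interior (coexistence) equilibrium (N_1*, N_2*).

Setting both brackets to zero gives the nullclines N_1 + 0.246N_2 = 549 and 1.12N_1 + N_2 = 755.
Substituting N_2 = 755 - 1.12N_1 into the first: N_1(1 - 0.246·1.12) = 549 - 0.246·755.
So N_1* = 363/0.724 = 501, and then N_2* = 755 - 1.12·501 = 193.

N_1* ≈ 501, N_2* ≈ 193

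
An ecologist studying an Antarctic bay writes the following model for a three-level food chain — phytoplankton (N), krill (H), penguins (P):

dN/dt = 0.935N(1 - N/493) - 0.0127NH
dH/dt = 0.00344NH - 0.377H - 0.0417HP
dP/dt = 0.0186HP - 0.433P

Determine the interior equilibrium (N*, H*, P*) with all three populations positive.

N* ≈ 337, H* ≈ 23.3, P* ≈ 18.8

From dP/dt = 0: 0.0186H* = 0.433, so H* = 23.3.
From dN/dt = 0: 0.935(1 - N*/493) = 0.0127·23.3, giving N* = 493·(1 - 0.316) = 337.
From dH/dt = 0: 0.00344·337 - 0.377 = 0.0417P*, so P* = 0.783/0.0417 = 18.8.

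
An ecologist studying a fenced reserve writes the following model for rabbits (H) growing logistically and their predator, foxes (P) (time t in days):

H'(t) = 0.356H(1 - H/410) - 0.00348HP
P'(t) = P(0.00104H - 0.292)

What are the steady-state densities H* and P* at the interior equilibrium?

H* ≈ 281, P* ≈ 32.2

From dP/dt = 0 with P > 0: 0.00104H* = 0.292, so H* = 281.
Substitute into dH/dt = 0: 0.356(1 - 281/410) = 0.00348P*.
The bracket is 0.315, giving P* = 0.112/0.00348 = 32.2.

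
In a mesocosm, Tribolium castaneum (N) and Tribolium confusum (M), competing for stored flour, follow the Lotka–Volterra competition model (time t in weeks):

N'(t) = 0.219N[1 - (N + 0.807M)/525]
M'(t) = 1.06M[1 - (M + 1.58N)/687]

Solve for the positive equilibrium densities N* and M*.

Setting both brackets to zero gives the nullclines N + 0.807M = 525 and 1.58N + M = 687.
Substituting M = 687 - 1.58N into the first: N(1 - 0.807·1.58) = 525 - 0.807·687.
So N* = -29.4/-0.275 = 107, and then M* = 687 - 1.58·107 = 518.

N* ≈ 107, M* ≈ 518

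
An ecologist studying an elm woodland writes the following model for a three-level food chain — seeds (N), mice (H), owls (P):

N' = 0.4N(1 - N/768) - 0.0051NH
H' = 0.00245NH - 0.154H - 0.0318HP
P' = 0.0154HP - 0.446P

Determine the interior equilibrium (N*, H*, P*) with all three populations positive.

From dP/dt = 0: 0.0154H* = 0.446, so H* = 29.
From dN/dt = 0: 0.4(1 - N*/768) = 0.0051·29, giving N* = 768·(1 - 0.369) = 484.
From dH/dt = 0: 0.00245·484 - 0.154 = 0.0318P*, so P* = 1.03/0.0318 = 32.5.

N* ≈ 484, H* ≈ 29, P* ≈ 32.5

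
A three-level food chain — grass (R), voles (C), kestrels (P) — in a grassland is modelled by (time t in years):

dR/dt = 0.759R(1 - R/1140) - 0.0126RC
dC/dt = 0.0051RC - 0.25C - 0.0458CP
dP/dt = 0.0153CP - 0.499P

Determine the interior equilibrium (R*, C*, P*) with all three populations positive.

From dP/dt = 0: 0.0153C* = 0.499, so C* = 32.6.
From dR/dt = 0: 0.759(1 - R*/1140) = 0.0126·32.6, giving R* = 1140·(1 - 0.541) = 523.
From dC/dt = 0: 0.0051·523 - 0.25 = 0.0458P*, so P* = 2.42/0.0458 = 52.8.

R* ≈ 523, C* ≈ 32.6, P* ≈ 52.8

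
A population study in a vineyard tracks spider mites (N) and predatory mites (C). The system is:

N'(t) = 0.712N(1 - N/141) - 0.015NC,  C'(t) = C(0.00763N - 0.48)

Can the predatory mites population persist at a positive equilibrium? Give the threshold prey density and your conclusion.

The predator equation gives dC/dt > 0 only when N > 0.48/0.00763 = 62.9.
Without the predator, N → K = 141. Since 141 > 62.9, the predator can invade and persist.

Threshold N = 62.9; K > 62.9, so yes, the predator persists.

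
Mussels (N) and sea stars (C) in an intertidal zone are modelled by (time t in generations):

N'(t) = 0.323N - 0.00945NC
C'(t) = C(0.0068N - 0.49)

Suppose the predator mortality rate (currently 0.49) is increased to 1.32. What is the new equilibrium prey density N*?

N* ≈ 194

At the interior fixed point, setting dC/dt = 0 with C > 0 fixes N* = (predator death rate)/(NC coefficient) — independent of the other coefficients.
With the change, N* = 1.32/0.0068 = 194; it rises from 72.1.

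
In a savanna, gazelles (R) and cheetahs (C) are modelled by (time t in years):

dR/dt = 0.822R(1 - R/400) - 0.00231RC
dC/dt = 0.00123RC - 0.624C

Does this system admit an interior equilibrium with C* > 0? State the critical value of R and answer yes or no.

Threshold R = 507; K < 507, so no, the predator goes extinct.

The predator equation gives dC/dt > 0 only when R > 0.624/0.00123 = 507.
Without the predator, R → K = 400. Since 400 < 507, the predator cannot invade.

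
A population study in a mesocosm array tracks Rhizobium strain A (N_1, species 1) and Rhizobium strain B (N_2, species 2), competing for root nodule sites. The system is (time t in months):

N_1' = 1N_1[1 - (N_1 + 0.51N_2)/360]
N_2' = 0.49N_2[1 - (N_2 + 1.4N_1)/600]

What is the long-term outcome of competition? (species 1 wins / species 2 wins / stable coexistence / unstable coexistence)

stable coexistence

Compare the nullcline intercepts: K1/α12 = 360/0.51 = 706 > K2 = 600; K2/α21 = 600/1.4 = 429 > K1 = 360.
Since both inequalities hold, each species can invade when rare, so the interior equilibrium is stable.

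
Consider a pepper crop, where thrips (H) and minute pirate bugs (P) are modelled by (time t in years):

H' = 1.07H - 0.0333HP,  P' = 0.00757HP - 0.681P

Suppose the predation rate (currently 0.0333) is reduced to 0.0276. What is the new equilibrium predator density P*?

At the interior fixed point, setting dH/dt = 0 with H > 0 fixes P* = (prey growth rate)/(HP coefficient) — independent of the other coefficients.
With the change, P* = 1.07/0.0276 = 38.8; it rises from 32.1.

P* ≈ 38.8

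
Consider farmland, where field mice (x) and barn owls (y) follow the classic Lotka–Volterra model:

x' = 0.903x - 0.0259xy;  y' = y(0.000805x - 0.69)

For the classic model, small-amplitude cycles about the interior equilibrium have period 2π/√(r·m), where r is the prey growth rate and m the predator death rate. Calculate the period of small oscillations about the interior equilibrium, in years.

T ≈ 7.96 years

Here r = 0.903 and m = 0.69, so r·m = 0.623.
ω = √0.623 = 0.789 per year, hence T = 2π/ω ≈ 7.96 years.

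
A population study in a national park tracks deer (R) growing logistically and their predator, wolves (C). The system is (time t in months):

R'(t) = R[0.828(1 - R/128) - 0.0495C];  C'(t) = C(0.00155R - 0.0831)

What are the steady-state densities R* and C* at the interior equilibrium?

From dC/dt = 0 with C > 0: 0.00155R* = 0.0831, so R* = 53.6.
Substitute into dR/dt = 0: 0.828(1 - 53.6/128) = 0.0495C*.
The bracket is 0.581, giving C* = 0.481/0.0495 = 9.72.

R* ≈ 53.6, C* ≈ 9.72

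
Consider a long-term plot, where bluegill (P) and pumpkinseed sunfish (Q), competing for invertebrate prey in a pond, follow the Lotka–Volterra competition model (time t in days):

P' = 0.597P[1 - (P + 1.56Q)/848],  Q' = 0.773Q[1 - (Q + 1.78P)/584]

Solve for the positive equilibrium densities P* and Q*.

P* ≈ 35.5, Q* ≈ 521

Setting both brackets to zero gives the nullclines P + 1.56Q = 848 and 1.78P + Q = 584.
Substituting Q = 584 - 1.78P into the first: P(1 - 1.56·1.78) = 848 - 1.56·584.
So P* = -63/-1.78 = 35.5, and then Q* = 584 - 1.78·35.5 = 521.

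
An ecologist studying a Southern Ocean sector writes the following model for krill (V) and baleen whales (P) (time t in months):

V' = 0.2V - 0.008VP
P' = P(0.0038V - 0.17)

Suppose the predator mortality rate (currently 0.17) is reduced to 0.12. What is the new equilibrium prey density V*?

At the interior fixed point, setting dP/dt = 0 with P > 0 fixes V* = (predator death rate)/(VP coefficient) — independent of the other coefficients.
With the change, V* = 0.12/0.0038 = 31.6; it falls from 44.7.

V* ≈ 31.6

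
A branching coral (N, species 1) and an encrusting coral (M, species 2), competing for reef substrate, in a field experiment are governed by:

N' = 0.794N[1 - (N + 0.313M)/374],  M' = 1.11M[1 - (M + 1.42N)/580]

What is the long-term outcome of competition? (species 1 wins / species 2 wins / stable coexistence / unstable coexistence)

stable coexistence

Compare the nullcline intercepts: K1/α12 = 374/0.313 = 1190 > K2 = 580; K2/α21 = 580/1.42 = 408 > K1 = 374.
Since both inequalities hold, each species can invade when rare, so the interior equilibrium is stable.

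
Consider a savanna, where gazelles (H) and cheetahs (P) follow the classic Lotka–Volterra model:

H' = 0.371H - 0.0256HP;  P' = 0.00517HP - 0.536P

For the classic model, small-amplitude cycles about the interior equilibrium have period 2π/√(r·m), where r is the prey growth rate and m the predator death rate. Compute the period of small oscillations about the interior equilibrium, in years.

Here r = 0.371 and m = 0.536, so r·m = 0.199.
ω = √0.199 = 0.446 per year, hence T = 2π/ω ≈ 14.1 years.

T ≈ 14.1 years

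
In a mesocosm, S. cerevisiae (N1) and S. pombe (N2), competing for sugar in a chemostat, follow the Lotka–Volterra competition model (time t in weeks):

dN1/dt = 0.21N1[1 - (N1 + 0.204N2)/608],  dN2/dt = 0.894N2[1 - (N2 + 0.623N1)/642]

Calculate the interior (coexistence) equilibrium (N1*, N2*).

Setting both brackets to zero gives the nullclines N1 + 0.204N2 = 608 and 0.623N1 + N2 = 642.
Substituting N2 = 642 - 0.623N1 into the first: N1(1 - 0.204·0.623) = 608 - 0.204·642.
So N1* = 477/0.873 = 546, and then N2* = 642 - 0.623·546 = 302.

N1* ≈ 546, N2* ≈ 302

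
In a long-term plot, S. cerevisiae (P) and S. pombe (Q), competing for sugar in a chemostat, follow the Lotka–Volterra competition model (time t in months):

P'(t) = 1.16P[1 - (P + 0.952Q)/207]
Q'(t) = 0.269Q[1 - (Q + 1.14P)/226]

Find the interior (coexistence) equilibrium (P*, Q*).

Setting both brackets to zero gives the nullclines P + 0.952Q = 207 and 1.14P + Q = 226.
Substituting Q = 226 - 1.14P into the first: P(1 - 0.952·1.14) = 207 - 0.952·226.
So P* = -8.15/-0.0853 = 95.6, and then Q* = 226 - 1.14·95.6 = 117.

P* ≈ 95.6, Q* ≈ 117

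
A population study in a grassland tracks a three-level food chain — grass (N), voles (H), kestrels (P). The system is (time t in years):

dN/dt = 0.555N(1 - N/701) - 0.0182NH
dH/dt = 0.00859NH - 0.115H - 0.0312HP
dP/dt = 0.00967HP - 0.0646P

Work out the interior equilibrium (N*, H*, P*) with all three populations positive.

From dP/dt = 0: 0.00967H* = 0.0646, so H* = 6.68.
From dN/dt = 0: 0.555(1 - N*/701) = 0.0182·6.68, giving N* = 701·(1 - 0.219) = 547.
From dH/dt = 0: 0.00859·547 - 0.115 = 0.0312P*, so P* = 4.59/0.0312 = 147.

N* ≈ 547, H* ≈ 6.68, P* ≈ 147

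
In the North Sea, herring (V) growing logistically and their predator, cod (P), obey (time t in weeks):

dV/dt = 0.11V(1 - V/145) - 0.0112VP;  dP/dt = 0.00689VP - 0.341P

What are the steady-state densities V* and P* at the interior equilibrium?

V* ≈ 49.5, P* ≈ 6.47

From dP/dt = 0 with P > 0: 0.00689V* = 0.341, so V* = 49.5.
Substitute into dV/dt = 0: 0.11(1 - 49.5/145) = 0.0112P*.
The bracket is 0.659, giving P* = 0.0725/0.0112 = 6.47.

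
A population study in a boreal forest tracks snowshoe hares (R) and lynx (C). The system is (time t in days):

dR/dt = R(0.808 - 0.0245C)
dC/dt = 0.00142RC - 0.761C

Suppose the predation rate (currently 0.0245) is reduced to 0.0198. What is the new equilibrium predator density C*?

At the interior fixed point, setting dR/dt = 0 with R > 0 fixes C* = (prey growth rate)/(RC coefficient) — independent of the other coefficients.
With the change, C* = 0.808/0.0198 = 40.8; it rises from 33.

C* ≈ 40.8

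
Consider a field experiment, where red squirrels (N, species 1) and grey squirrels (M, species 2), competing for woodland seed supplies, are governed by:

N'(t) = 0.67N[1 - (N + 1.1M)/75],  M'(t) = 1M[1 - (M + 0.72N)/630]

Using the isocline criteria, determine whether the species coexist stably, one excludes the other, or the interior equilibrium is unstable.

Compare the nullcline intercepts: K1/α12 = 75/1.1 = 68.2 < K2 = 630; K2/α21 = 630/0.72 = 875 > K1 = 75.
Since the inequalities point opposite ways, species 2 can invade but species 1 cannot.

species 2 excludes species 1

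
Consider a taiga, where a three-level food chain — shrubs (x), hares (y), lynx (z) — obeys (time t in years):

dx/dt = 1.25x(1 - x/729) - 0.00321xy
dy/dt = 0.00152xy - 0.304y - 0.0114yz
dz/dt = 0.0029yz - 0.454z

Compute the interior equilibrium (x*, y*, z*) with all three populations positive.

x* ≈ 436, y* ≈ 157, z* ≈ 31.5

From dz/dt = 0: 0.0029y* = 0.454, so y* = 157.
From dx/dt = 0: 1.25(1 - x*/729) = 0.00321·157, giving x* = 729·(1 - 0.402) = 436.
From dy/dt = 0: 0.00152·436 - 0.304 = 0.0114z*, so z* = 0.359/0.0114 = 31.5.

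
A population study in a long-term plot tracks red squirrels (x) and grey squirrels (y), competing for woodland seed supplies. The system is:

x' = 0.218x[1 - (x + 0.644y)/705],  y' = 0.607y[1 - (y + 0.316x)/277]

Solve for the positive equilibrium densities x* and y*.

Setting both brackets to zero gives the nullclines x + 0.644y = 705 and 0.316x + y = 277.
Substituting y = 277 - 0.316x into the first: x(1 - 0.644·0.316) = 705 - 0.644·277.
So x* = 527/0.796 = 661, and then y* = 277 - 0.316·661 = 68.1.

x* ≈ 661, y* ≈ 68.1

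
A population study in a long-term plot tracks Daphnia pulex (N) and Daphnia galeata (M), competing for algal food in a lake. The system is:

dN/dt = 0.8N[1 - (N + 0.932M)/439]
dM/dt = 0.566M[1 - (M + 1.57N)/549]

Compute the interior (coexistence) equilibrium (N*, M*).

Setting both brackets to zero gives the nullclines N + 0.932M = 439 and 1.57N + M = 549.
Substituting M = 549 - 1.57N into the first: N(1 - 0.932·1.57) = 439 - 0.932·549.
So N* = -72.7/-0.463 = 157, and then M* = 549 - 1.57·157 = 303.

N* ≈ 157, M* ≈ 303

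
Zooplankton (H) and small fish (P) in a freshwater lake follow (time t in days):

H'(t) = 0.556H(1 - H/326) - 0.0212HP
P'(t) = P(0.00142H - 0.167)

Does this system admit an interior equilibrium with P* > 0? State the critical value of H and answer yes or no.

The predator equation gives dP/dt > 0 only when H > 0.167/0.00142 = 118.
Without the predator, H → K = 326. Since 326 > 118, the predator can invade and persist.

Threshold H = 118; K > 118, so yes, the predator persists.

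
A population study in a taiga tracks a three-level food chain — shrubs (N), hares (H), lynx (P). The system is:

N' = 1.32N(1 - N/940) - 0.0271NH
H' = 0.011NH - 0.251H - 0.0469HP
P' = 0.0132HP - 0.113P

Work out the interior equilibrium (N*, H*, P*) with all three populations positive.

N* ≈ 775, H* ≈ 8.56, P* ≈ 176

From dP/dt = 0: 0.0132H* = 0.113, so H* = 8.56.
From dN/dt = 0: 1.32(1 - N*/940) = 0.0271·8.56, giving N* = 940·(1 - 0.176) = 775.
From dH/dt = 0: 0.011·775 - 0.251 = 0.0469P*, so P* = 8.27/0.0469 = 176.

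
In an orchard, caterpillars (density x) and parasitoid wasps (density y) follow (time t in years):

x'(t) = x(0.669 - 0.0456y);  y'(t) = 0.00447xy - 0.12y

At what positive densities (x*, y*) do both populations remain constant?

Set dy/dt = 0 with y > 0: 0.00447x - 0.12 = 0, so x* = 0.12/0.00447 = 26.8.
Set dx/dt = 0 with x > 0: 0.669 - 0.0456y = 0, so y* = 0.669/0.0456 = 14.7.

x* ≈ 26.8, y* ≈ 14.7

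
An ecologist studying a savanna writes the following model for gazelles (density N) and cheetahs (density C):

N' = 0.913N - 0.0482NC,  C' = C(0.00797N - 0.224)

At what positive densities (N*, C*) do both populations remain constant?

Set dC/dt = 0 with C > 0: 0.00797N - 0.224 = 0, so N* = 0.224/0.00797 = 28.1.
Set dN/dt = 0 with N > 0: 0.913 - 0.0482C = 0, so C* = 0.913/0.0482 = 18.9.

N* ≈ 28.1, C* ≈ 18.9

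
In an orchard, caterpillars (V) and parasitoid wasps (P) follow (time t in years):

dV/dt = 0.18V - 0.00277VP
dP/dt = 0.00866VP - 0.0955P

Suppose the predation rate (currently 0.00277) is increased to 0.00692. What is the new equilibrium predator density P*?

At the interior fixed point, setting dV/dt = 0 with V > 0 fixes P* = (prey growth rate)/(VP coefficient) — independent of the other coefficients.
With the change, P* = 0.18/0.00692 = 26; it falls from 65.

P* ≈ 26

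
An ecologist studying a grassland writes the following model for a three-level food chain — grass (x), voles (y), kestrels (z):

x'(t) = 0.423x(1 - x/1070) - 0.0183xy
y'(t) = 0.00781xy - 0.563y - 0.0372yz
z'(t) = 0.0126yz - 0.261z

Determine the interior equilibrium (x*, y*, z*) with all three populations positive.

From dz/dt = 0: 0.0126y* = 0.261, so y* = 20.7.
From dx/dt = 0: 0.423(1 - x*/1070) = 0.0183·20.7, giving x* = 1070·(1 - 0.896) = 111.
From dy/dt = 0: 0.00781·111 - 0.563 = 0.0372z*, so z* = 0.305/0.0372 = 8.19.

x* ≈ 111, y* ≈ 20.7, z* ≈ 8.19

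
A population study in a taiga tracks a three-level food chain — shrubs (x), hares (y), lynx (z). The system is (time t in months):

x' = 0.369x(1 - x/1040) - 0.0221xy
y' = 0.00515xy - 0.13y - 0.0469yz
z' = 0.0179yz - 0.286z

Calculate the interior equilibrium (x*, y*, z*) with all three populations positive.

x* ≈ 44.8, y* ≈ 16, z* ≈ 2.15

From dz/dt = 0: 0.0179y* = 0.286, so y* = 16.
From dx/dt = 0: 0.369(1 - x*/1040) = 0.0221·16, giving x* = 1040·(1 - 0.957) = 44.8.
From dy/dt = 0: 0.00515·44.8 - 0.13 = 0.0469z*, so z* = 0.101/0.0469 = 2.15.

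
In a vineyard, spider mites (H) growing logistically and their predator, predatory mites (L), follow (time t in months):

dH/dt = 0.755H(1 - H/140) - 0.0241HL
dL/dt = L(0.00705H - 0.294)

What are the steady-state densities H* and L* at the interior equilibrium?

From dL/dt = 0 with L > 0: 0.00705H* = 0.294, so H* = 41.7.
Substitute into dH/dt = 0: 0.755(1 - 41.7/140) = 0.0241L*.
The bracket is 0.702, giving L* = 0.53/0.0241 = 22.

H* ≈ 41.7, L* ≈ 22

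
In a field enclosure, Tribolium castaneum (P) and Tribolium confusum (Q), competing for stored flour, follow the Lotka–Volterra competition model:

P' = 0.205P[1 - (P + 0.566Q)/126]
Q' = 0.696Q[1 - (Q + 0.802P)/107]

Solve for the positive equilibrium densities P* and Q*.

Setting both brackets to zero gives the nullclines P + 0.566Q = 126 and 0.802P + Q = 107.
Substituting Q = 107 - 0.802P into the first: P(1 - 0.566·0.802) = 126 - 0.566·107.
So P* = 65.4/0.546 = 120, and then Q* = 107 - 0.802·120 = 10.9.

P* ≈ 120, Q* ≈ 10.9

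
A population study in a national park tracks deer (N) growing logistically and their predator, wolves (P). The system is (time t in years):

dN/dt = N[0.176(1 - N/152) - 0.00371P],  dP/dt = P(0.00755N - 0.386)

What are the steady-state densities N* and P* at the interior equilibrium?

N* ≈ 51.1, P* ≈ 31.5

From dP/dt = 0 with P > 0: 0.00755N* = 0.386, so N* = 51.1.
Substitute into dN/dt = 0: 0.176(1 - 51.1/152) = 0.00371P*.
The bracket is 0.664, giving P* = 0.117/0.00371 = 31.5.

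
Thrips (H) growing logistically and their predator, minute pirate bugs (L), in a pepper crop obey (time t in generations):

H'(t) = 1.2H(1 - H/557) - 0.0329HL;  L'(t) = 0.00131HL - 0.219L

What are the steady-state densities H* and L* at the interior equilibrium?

From dL/dt = 0 with L > 0: 0.00131H* = 0.219, so H* = 167.
Substitute into dH/dt = 0: 1.2(1 - 167/557) = 0.0329L*.
The bracket is 0.7, giving L* = 0.84/0.0329 = 25.5.

H* ≈ 167, L* ≈ 25.5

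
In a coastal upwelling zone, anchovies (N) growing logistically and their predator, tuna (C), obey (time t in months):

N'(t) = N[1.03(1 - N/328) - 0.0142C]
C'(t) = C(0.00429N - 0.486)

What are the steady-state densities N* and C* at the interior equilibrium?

From dC/dt = 0 with C > 0: 0.00429N* = 0.486, so N* = 113.
Substitute into dN/dt = 0: 1.03(1 - 113/328) = 0.0142C*.
The bracket is 0.655, giving C* = 0.674/0.0142 = 47.5.

N* ≈ 113, C* ≈ 47.5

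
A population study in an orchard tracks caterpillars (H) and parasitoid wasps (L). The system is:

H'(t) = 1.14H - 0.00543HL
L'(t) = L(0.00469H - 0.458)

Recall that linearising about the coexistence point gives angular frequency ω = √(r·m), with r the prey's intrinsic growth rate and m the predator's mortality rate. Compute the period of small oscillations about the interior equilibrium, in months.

Here r = 1.14 and m = 0.458, so r·m = 0.522.
ω = √0.522 = 0.723 per month, hence T = 2π/ω ≈ 8.7 months.

T ≈ 8.7 months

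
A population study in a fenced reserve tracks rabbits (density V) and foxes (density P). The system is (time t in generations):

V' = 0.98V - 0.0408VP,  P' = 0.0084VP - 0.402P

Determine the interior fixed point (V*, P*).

V* ≈ 47.9, P* ≈ 24

Set dP/dt = 0 with P > 0: 0.0084V - 0.402 = 0, so V* = 0.402/0.0084 = 47.9.
Set dV/dt = 0 with V > 0: 0.98 - 0.0408P = 0, so P* = 0.98/0.0408 = 24.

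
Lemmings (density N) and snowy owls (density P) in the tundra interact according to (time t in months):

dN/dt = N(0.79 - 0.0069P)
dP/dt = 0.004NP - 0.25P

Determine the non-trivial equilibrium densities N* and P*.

Set dP/dt = 0 with P > 0: 0.004N - 0.25 = 0, so N* = 0.25/0.004 = 62.5.
Set dN/dt = 0 with N > 0: 0.79 - 0.0069P = 0, so P* = 0.79/0.0069 = 114.

N* ≈ 62.5, P* ≈ 114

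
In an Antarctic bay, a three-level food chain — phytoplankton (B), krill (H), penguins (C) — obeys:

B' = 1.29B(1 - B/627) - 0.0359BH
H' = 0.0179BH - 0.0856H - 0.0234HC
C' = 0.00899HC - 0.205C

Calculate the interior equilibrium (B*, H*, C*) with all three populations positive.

B* ≈ 229, H* ≈ 22.8, C* ≈ 172

From dC/dt = 0: 0.00899H* = 0.205, so H* = 22.8.
From dB/dt = 0: 1.29(1 - B*/627) = 0.0359·22.8, giving B* = 627·(1 - 0.635) = 229.
From dH/dt = 0: 0.0179·229 - 0.0856 = 0.0234C*, so C* = 4.02/0.0234 = 172.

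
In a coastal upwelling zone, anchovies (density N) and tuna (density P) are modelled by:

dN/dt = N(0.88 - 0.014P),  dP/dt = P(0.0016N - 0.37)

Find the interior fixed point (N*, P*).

N* ≈ 231, P* ≈ 62.9

Set dP/dt = 0 with P > 0: 0.0016N - 0.37 = 0, so N* = 0.37/0.0016 = 231.
Set dN/dt = 0 with N > 0: 0.88 - 0.014P = 0, so P* = 0.88/0.014 = 62.9.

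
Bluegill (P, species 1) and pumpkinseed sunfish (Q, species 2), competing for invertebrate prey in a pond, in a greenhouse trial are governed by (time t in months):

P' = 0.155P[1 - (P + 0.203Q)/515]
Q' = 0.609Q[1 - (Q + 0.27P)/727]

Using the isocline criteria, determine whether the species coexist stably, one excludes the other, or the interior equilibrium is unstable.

Compare the nullcline intercepts: K1/α12 = 515/0.203 = 2540 > K2 = 727; K2/α21 = 727/0.27 = 2690 > K1 = 515.
Since both inequalities hold, each species can invade when rare, so the interior equilibrium is stable.

stable coexistence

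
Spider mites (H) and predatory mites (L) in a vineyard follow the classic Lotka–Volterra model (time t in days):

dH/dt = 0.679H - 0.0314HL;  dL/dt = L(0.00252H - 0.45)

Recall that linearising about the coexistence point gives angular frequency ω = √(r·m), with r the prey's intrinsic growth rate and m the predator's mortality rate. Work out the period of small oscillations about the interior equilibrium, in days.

Here r = 0.679 and m = 0.45, so r·m = 0.306.
ω = √0.306 = 0.553 per day, hence T = 2π/ω ≈ 11.4 days.

T ≈ 11.4 days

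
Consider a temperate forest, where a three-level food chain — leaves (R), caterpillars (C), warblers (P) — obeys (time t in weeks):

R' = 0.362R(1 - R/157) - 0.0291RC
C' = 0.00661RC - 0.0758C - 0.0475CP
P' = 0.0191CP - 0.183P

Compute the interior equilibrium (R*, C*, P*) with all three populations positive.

From dP/dt = 0: 0.0191C* = 0.183, so C* = 9.58.
From dR/dt = 0: 0.362(1 - R*/157) = 0.0291·9.58, giving R* = 157·(1 - 0.77) = 36.1.
From dC/dt = 0: 0.00661·36.1 - 0.0758 = 0.0475P*, so P* = 0.163/0.0475 = 3.42.

R* ≈ 36.1, C* ≈ 9.58, P* ≈ 3.42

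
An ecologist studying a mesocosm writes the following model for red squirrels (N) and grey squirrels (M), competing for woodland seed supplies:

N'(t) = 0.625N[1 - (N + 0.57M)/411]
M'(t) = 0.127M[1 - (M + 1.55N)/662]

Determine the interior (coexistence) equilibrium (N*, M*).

N* ≈ 289, M* ≈ 214

Setting both brackets to zero gives the nullclines N + 0.57M = 411 and 1.55N + M = 662.
Substituting M = 662 - 1.55N into the first: N(1 - 0.57·1.55) = 411 - 0.57·662.
So N* = 33.7/0.117 = 289, and then M* = 662 - 1.55·289 = 214.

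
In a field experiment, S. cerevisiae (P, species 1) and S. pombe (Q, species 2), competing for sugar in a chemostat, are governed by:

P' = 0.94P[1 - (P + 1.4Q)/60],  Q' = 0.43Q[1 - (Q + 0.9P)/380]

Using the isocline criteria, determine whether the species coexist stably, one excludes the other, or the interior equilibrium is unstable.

species 2 excludes species 1

Compare the nullcline intercepts: K1/α12 = 60/1.4 = 42.9 < K2 = 380; K2/α21 = 380/0.9 = 422 > K1 = 60.
Since the inequalities point opposite ways, species 2 can invade but species 1 cannot.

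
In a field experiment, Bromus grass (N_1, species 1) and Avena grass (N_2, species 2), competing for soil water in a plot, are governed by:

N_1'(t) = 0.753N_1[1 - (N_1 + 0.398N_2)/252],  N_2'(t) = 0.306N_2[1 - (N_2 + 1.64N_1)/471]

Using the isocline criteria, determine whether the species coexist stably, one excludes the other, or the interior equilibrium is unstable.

stable coexistence

Compare the nullcline intercepts: K1/α12 = 252/0.398 = 633 > K2 = 471; K2/α21 = 471/1.64 = 287 > K1 = 252.
Since both inequalities hold, each species can invade when rare, so the interior equilibrium is stable.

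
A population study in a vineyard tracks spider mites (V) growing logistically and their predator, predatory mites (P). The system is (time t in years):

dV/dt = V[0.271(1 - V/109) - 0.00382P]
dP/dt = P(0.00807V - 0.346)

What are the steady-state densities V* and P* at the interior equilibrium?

From dP/dt = 0 with P > 0: 0.00807V* = 0.346, so V* = 42.9.
Substitute into dV/dt = 0: 0.271(1 - 42.9/109) = 0.00382P*.
The bracket is 0.607, giving P* = 0.164/0.00382 = 43.

V* ≈ 42.9, P* ≈ 43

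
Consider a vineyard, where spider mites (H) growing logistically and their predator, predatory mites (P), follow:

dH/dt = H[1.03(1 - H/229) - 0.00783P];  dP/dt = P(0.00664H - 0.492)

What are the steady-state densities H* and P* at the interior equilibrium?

H* ≈ 74.1, P* ≈ 89

From dP/dt = 0 with P > 0: 0.00664H* = 0.492, so H* = 74.1.
Substitute into dH/dt = 0: 1.03(1 - 74.1/229) = 0.00783P*.
The bracket is 0.676, giving P* = 0.697/0.00783 = 89.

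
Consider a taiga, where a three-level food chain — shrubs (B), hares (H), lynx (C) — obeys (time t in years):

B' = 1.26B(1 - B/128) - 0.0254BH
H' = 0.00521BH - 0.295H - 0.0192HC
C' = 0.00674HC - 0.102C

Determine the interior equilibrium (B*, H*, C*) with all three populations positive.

B* ≈ 89, H* ≈ 15.1, C* ≈ 8.77

From dC/dt = 0: 0.00674H* = 0.102, so H* = 15.1.
From dB/dt = 0: 1.26(1 - B*/128) = 0.0254·15.1, giving B* = 128·(1 - 0.305) = 89.
From dH/dt = 0: 0.00521·89 - 0.295 = 0.0192C*, so C* = 0.168/0.0192 = 8.77.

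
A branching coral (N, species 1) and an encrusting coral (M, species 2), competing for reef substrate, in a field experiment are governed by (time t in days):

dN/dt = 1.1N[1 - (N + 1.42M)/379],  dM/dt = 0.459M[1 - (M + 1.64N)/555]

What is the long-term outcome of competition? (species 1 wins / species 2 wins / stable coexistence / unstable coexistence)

Compare the nullcline intercepts: K1/α12 = 379/1.42 = 267 < K2 = 555; K2/α21 = 555/1.64 = 338 < K1 = 379.
Since both are reversed, neither can invade when rare; the interior point is a saddle.

unstable coexistence (outcome depends on initial conditions)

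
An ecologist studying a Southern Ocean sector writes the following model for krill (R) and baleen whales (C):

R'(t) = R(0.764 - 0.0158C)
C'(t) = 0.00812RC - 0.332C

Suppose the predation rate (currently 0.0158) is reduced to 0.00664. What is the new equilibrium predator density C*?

C* ≈ 115

At the interior fixed point, setting dR/dt = 0 with R > 0 fixes C* = (prey growth rate)/(RC coefficient) — independent of the other coefficients.
With the change, C* = 0.764/0.00664 = 115; it rises from 48.4.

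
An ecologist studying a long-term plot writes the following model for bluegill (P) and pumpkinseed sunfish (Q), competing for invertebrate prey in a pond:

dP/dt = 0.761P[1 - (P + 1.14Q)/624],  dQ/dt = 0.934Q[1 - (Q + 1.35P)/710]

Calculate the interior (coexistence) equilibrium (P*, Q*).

P* ≈ 344, Q* ≈ 246

Setting both brackets to zero gives the nullclines P + 1.14Q = 624 and 1.35P + Q = 710.
Substituting Q = 710 - 1.35P into the first: P(1 - 1.14·1.35) = 624 - 1.14·710.
So P* = -185/-0.539 = 344, and then Q* = 710 - 1.35·344 = 246.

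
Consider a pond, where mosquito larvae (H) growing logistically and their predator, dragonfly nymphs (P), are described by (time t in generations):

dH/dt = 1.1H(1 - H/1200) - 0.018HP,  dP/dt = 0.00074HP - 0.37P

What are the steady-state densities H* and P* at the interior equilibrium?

H* ≈ 500, P* ≈ 35.6

From dP/dt = 0 with P > 0: 0.00074H* = 0.37, so H* = 500.
Substitute into dH/dt = 0: 1.1(1 - 500/1200) = 0.018P*.
The bracket is 0.583, giving P* = 0.642/0.018 = 35.6.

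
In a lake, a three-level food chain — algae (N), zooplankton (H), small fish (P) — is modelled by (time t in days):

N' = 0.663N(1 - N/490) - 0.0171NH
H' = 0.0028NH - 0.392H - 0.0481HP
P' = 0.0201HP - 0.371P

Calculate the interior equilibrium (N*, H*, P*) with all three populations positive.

From dP/dt = 0: 0.0201H* = 0.371, so H* = 18.5.
From dN/dt = 0: 0.663(1 - N*/490) = 0.0171·18.5, giving N* = 490·(1 - 0.476) = 257.
From dH/dt = 0: 0.0028·257 - 0.392 = 0.0481P*, so P* = 0.327/0.0481 = 6.8.

N* ≈ 257, H* ≈ 18.5, P* ≈ 6.8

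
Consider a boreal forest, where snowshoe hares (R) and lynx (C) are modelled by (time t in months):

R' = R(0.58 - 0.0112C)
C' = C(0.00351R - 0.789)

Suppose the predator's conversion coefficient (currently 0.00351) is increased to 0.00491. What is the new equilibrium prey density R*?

R* ≈ 161

At the interior fixed point, setting dC/dt = 0 with C > 0 fixes R* = (predator death rate)/(RC coefficient) — independent of the other coefficients.
With the change, R* = 0.789/0.00491 = 161; it falls from 225.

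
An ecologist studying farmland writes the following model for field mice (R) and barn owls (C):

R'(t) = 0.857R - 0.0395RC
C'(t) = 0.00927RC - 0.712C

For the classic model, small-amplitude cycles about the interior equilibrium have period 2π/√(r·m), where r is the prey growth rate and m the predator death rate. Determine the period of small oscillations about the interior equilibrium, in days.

Here r = 0.857 and m = 0.712, so r·m = 0.61.
ω = √0.61 = 0.781 per day, hence T = 2π/ω ≈ 8.04 days.

T ≈ 8.04 days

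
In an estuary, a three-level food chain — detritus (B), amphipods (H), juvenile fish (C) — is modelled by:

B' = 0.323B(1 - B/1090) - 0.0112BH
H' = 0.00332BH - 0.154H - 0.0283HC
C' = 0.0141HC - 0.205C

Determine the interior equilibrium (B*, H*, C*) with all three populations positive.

B* ≈ 540, H* ≈ 14.5, C* ≈ 58

From dC/dt = 0: 0.0141H* = 0.205, so H* = 14.5.
From dB/dt = 0: 0.323(1 - B*/1090) = 0.0112·14.5, giving B* = 1090·(1 - 0.504) = 540.
From dH/dt = 0: 0.00332·540 - 0.154 = 0.0283C*, so C* = 1.64/0.0283 = 58.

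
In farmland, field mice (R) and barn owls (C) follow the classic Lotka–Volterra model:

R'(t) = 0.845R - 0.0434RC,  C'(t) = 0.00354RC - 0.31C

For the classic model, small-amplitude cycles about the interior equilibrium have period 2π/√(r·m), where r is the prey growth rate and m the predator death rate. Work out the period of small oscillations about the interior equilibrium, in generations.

T ≈ 12.3 generations

Here r = 0.845 and m = 0.31, so r·m = 0.262.
ω = √0.262 = 0.512 per generation, hence T = 2π/ω ≈ 12.3 generations.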